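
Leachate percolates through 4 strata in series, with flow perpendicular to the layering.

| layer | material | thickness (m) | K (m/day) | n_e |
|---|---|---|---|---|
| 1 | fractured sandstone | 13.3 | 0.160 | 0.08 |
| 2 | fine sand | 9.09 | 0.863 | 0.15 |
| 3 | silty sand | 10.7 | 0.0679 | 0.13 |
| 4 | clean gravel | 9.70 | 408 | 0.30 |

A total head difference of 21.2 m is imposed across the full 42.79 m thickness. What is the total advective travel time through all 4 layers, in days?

With flow normal to the layers, continuity requires the same specific discharge q through every layer.
Σ(b_i/K_i) = 13.3/0.160 + 9.09/0.863 + 10.7/0.0679 + 9.70/408 = 251.3 d.
q = Δh / Σ(b_i/K_i) = 21.2 / 251.3 = 0.08437 m/day.
In each layer the seepage velocity is v_i = q/n_i, so the layer transit time is t_i = b_i·n_i / q:
  layer 1 (fractured sandstone): t_1 = 13.3 × 0.08 / 0.08437 = 12.61 d
  layer 2 (fine sand): t_2 = 9.09 × 0.15 / 0.08437 = 16.16 d
  layer 3 (silty sand): t_3 = 10.7 × 0.13 / 0.08437 = 16.49 d
  layer 4 (clean gravel): t_4 = 9.70 × 0.30 / 0.08437 = 34.49 d
Total t = Σ t_i = 79.75 days.

79.7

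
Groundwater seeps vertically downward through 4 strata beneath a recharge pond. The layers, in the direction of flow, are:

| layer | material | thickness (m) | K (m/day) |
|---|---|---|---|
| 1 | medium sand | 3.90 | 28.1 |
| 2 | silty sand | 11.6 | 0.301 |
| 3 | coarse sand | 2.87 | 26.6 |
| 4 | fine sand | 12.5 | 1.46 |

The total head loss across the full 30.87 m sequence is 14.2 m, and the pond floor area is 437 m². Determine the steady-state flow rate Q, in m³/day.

131

Flow is perpendicular to layering, so the layers act in series and the equivalent K is the thickness-weighted harmonic mean.
Total thickness L = 3.90 + 11.6 + 2.87 + 12.5 = 30.87 m.
Σ(b_i/K_i) = 3.90/28.1 + 11.6/0.301 + 2.87/26.6 + 12.5/1.46 = 47.35 d.
K_eq = L / Σ(b_i/K_i) = 30.87 / 47.35 = 0.6520 m/day.
Q = K_eq · A · (Δh/L) = 0.6520 × 437 × (14.2/30.87) = 131.1 m³/day.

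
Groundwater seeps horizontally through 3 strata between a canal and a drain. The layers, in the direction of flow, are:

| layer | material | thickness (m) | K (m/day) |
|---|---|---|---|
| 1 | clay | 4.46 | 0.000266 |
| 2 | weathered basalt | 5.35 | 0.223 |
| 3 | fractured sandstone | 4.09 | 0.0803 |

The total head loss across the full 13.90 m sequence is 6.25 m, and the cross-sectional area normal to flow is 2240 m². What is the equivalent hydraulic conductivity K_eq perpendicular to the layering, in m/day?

0.000825

Flow is perpendicular to layering, so the layers act in series and the equivalent K is the thickness-weighted harmonic mean.
Total thickness L = 4.46 + 5.35 + 4.09 = 13.90 m.
Σ(b_i/K_i) = 4.46/0.000266 + 5.35/0.223 + 4.09/0.0803 = 16842 d.
K_eq = L / Σ(b_i/K_i) = 13.90 / 16842 = 0.0008253 m/day.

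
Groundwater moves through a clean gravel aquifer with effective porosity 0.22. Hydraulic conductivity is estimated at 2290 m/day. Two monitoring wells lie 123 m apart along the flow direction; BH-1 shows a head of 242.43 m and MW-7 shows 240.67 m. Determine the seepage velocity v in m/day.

149

Hydraulic gradient i = (242.43 − 240.67) / 123 = 1.76 / 123 = 0.01431.
Darcy flux q = K · i = 2290 × 0.01431 = 32.77 m/day.
Seepage velocity v = q / n_e = 32.77 / 0.22 = 148.9 m/day.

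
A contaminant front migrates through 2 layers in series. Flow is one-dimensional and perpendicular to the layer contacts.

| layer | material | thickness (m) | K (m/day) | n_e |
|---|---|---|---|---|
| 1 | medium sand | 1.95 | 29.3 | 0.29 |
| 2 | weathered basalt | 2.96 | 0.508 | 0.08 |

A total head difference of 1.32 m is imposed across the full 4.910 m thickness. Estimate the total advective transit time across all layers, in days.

3.58

With flow normal to the layers, continuity requires the same specific discharge q through every layer.
Σ(b_i/K_i) = 1.95/29.3 + 2.96/0.508 = 5.893 d.
q = Δh / Σ(b_i/K_i) = 1.32 / 5.893 = 0.2240 m/day.
In each layer the seepage velocity is v_i = q/n_i, so the layer transit time is t_i = b_i·n_i / q:
  layer 1 (medium sand): t_1 = 1.95 × 0.29 / 0.2240 = 2.525 d
  layer 2 (weathered basalt): t_2 = 2.96 × 0.08 / 0.2240 = 1.057 d
Total t = Σ t_i = 3.582 days.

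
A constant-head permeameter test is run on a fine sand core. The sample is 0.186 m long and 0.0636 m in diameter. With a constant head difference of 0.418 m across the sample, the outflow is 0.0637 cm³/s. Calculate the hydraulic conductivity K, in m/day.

0.771

Cross-sectional area A = π·(d/2)² = π × (0.0636/2)² = 0.003177 m².
Convert discharge: 0.0637 cm³/s = 6.370e-08 m³/s.
Darcy's law rearranged: K = Q·L / (A·Δh) = 6.370e-08 × 0.186 / (0.003177 × 0.418) = 8.922e-06 m/s = 0.7709 m/day.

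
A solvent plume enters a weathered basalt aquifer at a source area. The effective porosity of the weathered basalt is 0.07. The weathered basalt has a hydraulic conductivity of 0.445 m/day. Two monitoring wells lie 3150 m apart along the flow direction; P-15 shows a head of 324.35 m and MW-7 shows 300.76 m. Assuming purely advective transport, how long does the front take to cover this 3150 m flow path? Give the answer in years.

181

Hydraulic gradient i = (324.35 − 300.76) / 3150 = 23.59 / 3150 = 0.007489.
Darcy flux q = K · i = 0.4450 × 0.007489 = 0.003333 m/day.
Seepage velocity v = q / n_e = 0.003333 / 0.07 = 0.04761 m/day.
Travel time t = L / v = 3150 / 0.04761 = 66165 days = 181.2 years.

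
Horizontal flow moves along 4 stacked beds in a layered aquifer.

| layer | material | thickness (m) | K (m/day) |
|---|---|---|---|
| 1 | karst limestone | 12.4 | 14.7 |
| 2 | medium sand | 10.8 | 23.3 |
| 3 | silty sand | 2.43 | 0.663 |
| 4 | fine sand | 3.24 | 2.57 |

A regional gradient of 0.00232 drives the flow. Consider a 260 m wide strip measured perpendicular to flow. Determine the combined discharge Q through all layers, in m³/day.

268

Flow is parallel to layering, so each bed carries its own Darcy discharge and the transmissivities add.
Σ(K_i·b_i) = 14.7×12.4 + 23.3×10.8 + 0.663×2.43 + 2.57×3.24 = 443.9 m²/day.
Hydraulic gradient i = 0.00232.
Q = Σ(K_i·b_i) · W · i = 443.9 × 260 × 0.002320 = 267.7 m³/day.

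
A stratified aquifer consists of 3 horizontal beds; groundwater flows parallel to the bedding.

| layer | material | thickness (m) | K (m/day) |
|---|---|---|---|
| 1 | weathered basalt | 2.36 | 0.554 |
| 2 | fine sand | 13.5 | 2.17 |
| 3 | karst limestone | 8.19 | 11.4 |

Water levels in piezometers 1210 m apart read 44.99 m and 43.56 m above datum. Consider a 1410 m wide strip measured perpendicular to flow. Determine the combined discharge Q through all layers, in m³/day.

Flow is parallel to layering, so each bed carries its own Darcy discharge and the transmissivities add.
Σ(K_i·b_i) = 0.554×2.36 + 2.17×13.5 + 11.4×8.19 = 124.0 m²/day.
Hydraulic gradient i = (44.99 − 43.56) / 1210 = 1.43 / 1210 = 0.001182.
Q = Σ(K_i·b_i) · W · i = 124.0 × 1410 × 0.001182 = 206.6 m³/day.

207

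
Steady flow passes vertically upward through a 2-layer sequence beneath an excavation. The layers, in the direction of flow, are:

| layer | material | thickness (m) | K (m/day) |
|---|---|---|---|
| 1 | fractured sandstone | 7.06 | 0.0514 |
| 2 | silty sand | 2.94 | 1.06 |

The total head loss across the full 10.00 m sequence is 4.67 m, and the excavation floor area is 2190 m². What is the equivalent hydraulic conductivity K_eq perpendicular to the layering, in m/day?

0.0714

Flow is perpendicular to layering, so the layers act in series and the equivalent K is the thickness-weighted harmonic mean.
Total thickness L = 7.06 + 2.94 = 10.00 m.
Σ(b_i/K_i) = 7.06/0.0514 + 2.94/1.06 = 140.1 d.
K_eq = L / Σ(b_i/K_i) = 10.00 / 140.1 = 0.07136 m/day.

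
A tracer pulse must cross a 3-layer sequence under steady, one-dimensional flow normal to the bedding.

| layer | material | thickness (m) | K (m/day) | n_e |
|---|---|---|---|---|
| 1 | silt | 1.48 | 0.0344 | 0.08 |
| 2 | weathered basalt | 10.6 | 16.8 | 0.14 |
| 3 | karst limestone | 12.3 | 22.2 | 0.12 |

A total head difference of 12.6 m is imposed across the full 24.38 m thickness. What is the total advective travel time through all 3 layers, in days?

10.8

With flow normal to the layers, continuity requires the same specific discharge q through every layer.
Σ(b_i/K_i) = 1.48/0.0344 + 10.6/16.8 + 12.3/22.2 = 44.21 d.
q = Δh / Σ(b_i/K_i) = 12.6 / 44.21 = 0.2850 m/day.
In each layer the seepage velocity is v_i = q/n_i, so the layer transit time is t_i = b_i·n_i / q:
  layer 1 (silt): t_1 = 1.48 × 0.08 / 0.2850 = 0.4154 d
  layer 2 (weathered basalt): t_2 = 10.6 × 0.14 / 0.2850 = 5.207 d
  layer 3 (karst limestone): t_3 = 12.3 × 0.12 / 0.2850 = 5.179 d
Total t = Σ t_i = 10.80 days.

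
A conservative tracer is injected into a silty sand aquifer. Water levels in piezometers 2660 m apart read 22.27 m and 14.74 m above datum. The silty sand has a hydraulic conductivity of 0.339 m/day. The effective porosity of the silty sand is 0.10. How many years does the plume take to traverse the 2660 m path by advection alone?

Hydraulic gradient i = (22.27 − 14.74) / 2660 = 7.53 / 2660 = 0.002831.
Darcy flux q = K · i = 0.3390 × 0.002831 = 0.0009597 m/day.
Seepage velocity v = q / n_e = 0.0009597 / 0.10 = 0.009597 m/day.
Travel time t = L / v = 2660 / 0.009597 = 2.772e+05 days = 758.9 years.

759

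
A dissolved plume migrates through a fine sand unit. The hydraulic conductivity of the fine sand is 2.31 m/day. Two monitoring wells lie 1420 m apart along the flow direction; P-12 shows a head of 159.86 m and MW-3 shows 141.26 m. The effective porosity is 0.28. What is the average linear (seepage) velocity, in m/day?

0.108

Hydraulic gradient i = (159.86 − 141.26) / 1420 = 18.6 / 1420 = 0.01310.
Darcy flux q = K · i = 2.310 × 0.01310 = 0.03026 m/day.
Seepage velocity v = q / n_e = 0.03026 / 0.28 = 0.1081 m/day.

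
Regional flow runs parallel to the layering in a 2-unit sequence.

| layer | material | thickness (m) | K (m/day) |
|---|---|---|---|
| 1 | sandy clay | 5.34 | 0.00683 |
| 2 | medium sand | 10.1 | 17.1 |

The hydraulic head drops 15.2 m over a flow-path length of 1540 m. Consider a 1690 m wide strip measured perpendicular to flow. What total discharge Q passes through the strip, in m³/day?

2880

Flow is parallel to layering, so each bed carries its own Darcy discharge and the transmissivities add.
Σ(K_i·b_i) = 0.00683×5.34 + 17.1×10.1 = 172.7 m²/day.
Hydraulic gradient i = Δh / L = 15.2 / 1540 = 0.009870.
Q = Σ(K_i·b_i) · W · i = 172.7 × 1690 × 0.009870 = 2882 m³/day.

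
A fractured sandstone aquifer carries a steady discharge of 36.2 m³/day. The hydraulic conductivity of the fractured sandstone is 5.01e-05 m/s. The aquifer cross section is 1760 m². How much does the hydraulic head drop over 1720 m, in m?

Convert K: 5.01e-05 m/s × 86400 = 4.329 m/day.
From Q = K·A·i, i = Q / (K·A) = 36.2 / (4.329 × 1760) = 0.004752.
Head loss Δh = i · L = 0.004752 × 1720 = 8.173 m.

8.17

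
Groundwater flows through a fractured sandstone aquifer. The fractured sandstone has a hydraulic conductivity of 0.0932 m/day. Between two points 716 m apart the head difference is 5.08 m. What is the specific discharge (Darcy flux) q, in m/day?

0.000661

Hydraulic gradient i = Δh / L = 5.08 / 716 = 0.007095.
Specific discharge q = K · i = 0.09320 × 0.007095 = 0.0006613 m/day.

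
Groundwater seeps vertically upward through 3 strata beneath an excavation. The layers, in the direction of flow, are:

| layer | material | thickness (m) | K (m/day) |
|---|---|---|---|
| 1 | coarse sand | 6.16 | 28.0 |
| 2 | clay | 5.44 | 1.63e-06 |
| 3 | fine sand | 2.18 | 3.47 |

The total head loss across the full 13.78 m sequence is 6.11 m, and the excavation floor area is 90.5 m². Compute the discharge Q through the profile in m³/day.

Flow is perpendicular to layering, so the layers act in series and the equivalent K is the thickness-weighted harmonic mean.
Total thickness L = 6.16 + 5.44 + 2.18 = 13.78 m.
Σ(b_i/K_i) = 6.16/28.0 + 5.44/1.63e-06 + 2.18/3.47 = 3.337e+06 d.
K_eq = L / Σ(b_i/K_i) = 13.78 / 3.337e+06 = 4.129e-06 m/day.
Q = K_eq · A · (Δh/L) = 4.129e-06 × 90.5 × (6.11/13.78) = 0.0001657 m³/day.

0.000166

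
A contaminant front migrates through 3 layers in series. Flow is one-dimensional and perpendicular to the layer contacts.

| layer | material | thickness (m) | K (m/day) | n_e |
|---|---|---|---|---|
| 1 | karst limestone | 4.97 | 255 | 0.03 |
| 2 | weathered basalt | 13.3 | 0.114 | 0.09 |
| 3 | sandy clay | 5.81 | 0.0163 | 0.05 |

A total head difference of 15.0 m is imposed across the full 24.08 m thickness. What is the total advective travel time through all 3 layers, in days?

With flow normal to the layers, continuity requires the same specific discharge q through every layer.
Σ(b_i/K_i) = 4.97/255 + 13.3/0.114 + 5.81/0.0163 = 473.1 d.
q = Δh / Σ(b_i/K_i) = 15.0 / 473.1 = 0.03170 m/day.
In each layer the seepage velocity is v_i = q/n_i, so the layer transit time is t_i = b_i·n_i / q:
  layer 1 (karst limestone): t_1 = 4.97 × 0.03 / 0.03170 = 4.703 d
  layer 2 (weathered basalt): t_2 = 13.3 × 0.09 / 0.03170 = 37.76 d
  layer 3 (sandy clay): t_3 = 5.81 × 0.05 / 0.03170 = 9.163 d
Total t = Σ t_i = 51.62 days.

51.6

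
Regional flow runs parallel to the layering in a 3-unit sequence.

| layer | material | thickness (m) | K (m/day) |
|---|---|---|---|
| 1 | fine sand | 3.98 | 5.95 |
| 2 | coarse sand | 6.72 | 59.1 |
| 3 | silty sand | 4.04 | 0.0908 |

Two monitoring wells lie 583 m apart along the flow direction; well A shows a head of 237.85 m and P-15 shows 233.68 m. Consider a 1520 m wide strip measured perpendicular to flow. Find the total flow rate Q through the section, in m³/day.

4580

Flow is parallel to layering, so each bed carries its own Darcy discharge and the transmissivities add.
Σ(K_i·b_i) = 5.95×3.98 + 59.1×6.72 + 0.0908×4.04 = 421.2 m²/day.
Hydraulic gradient i = (237.85 − 233.68) / 583 = 4.17 / 583 = 0.007153.
Q = Σ(K_i·b_i) · W · i = 421.2 × 1520 × 0.007153 = 4579 m³/day.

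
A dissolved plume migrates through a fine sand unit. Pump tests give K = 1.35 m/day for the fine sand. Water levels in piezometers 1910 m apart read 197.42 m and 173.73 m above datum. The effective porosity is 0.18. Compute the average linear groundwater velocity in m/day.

0.0930

Hydraulic gradient i = (197.42 − 173.73) / 1910 = 23.69 / 1910 = 0.01240.
Darcy flux q = K · i = 1.350 × 0.01240 = 0.01674 m/day.
Seepage velocity v = q / n_e = 0.01674 / 0.18 = 0.09302 m/day.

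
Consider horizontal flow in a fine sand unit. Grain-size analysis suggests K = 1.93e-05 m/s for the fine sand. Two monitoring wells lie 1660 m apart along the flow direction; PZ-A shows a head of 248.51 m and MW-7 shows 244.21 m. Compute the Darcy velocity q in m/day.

0.00432

Convert K: 1.93e-05 m/s × 86400 = 1.668 m/day.
Hydraulic gradient i = (248.51 − 244.21) / 1660 = 4.3 / 1660 = 0.002590.
Specific discharge q = K · i = 1.668 × 0.002590 = 0.004319 m/day.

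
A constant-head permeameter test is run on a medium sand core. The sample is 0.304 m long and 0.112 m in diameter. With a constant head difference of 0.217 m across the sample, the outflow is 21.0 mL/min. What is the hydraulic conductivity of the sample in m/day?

4.30

Cross-sectional area A = π·(d/2)² = π × (0.112/2)² = 0.009852 m².
Convert discharge: 21.0 mL/min = 3.500e-07 m³/s.
Darcy's law rearranged: K = Q·L / (A·Δh) = 3.500e-07 × 0.304 / (0.009852 × 0.217) = 4.977e-05 m/s = 4.300 m/day.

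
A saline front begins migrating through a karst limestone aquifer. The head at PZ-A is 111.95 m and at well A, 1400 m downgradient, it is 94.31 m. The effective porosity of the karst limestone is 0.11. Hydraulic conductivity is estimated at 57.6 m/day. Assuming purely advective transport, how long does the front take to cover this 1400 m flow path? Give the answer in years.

0.581

Hydraulic gradient i = (111.95 − 94.31) / 1400 = 17.64 / 1400 = 0.01260.
Darcy flux q = K · i = 57.60 × 0.01260 = 0.7258 m/day.
Seepage velocity v = q / n_e = 0.7258 / 0.11 = 6.598 m/day.
Travel time t = L / v = 1400 / 6.598 = 212.2 days = 0.5809 years.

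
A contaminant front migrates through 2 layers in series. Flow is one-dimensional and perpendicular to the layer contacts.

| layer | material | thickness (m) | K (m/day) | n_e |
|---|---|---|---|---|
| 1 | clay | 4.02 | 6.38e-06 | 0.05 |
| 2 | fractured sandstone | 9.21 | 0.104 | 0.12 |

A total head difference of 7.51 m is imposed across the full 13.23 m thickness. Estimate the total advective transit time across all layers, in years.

With flow normal to the layers, continuity requires the same specific discharge q through every layer.
Σ(b_i/K_i) = 4.02/6.38e-06 + 9.21/0.104 = 6.302e+05 d.
q = Δh / Σ(b_i/K_i) = 7.51 / 6.302e+05 = 1.192e-05 m/day.
In each layer the seepage velocity is v_i = q/n_i, so the layer transit time is t_i = b_i·n_i / q:
  layer 1 (clay): t_1 = 4.02 × 0.05 / 1.192e-05 = 16866 d
  layer 2 (fractured sandstone): t_2 = 9.21 × 0.12 / 1.192e-05 = 92740 d
Total t = Σ t_i = 1.096e+05 days = 300.1 years.

300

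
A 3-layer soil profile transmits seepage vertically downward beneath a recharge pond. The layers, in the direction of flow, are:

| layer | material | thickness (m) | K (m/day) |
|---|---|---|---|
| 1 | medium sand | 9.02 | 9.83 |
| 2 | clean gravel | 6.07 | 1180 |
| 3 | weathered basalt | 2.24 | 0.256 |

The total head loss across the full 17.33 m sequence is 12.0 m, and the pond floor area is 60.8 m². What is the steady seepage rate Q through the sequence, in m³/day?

Flow is perpendicular to layering, so the layers act in series and the equivalent K is the thickness-weighted harmonic mean.
Total thickness L = 9.02 + 6.07 + 2.24 = 17.33 m.
Σ(b_i/K_i) = 9.02/9.83 + 6.07/1180 + 2.24/0.256 = 9.673 d.
K_eq = L / Σ(b_i/K_i) = 17.33 / 9.673 = 1.792 m/day.
Q = K_eq · A · (Δh/L) = 1.792 × 60.8 × (12.0/17.33) = 75.43 m³/day.

75.4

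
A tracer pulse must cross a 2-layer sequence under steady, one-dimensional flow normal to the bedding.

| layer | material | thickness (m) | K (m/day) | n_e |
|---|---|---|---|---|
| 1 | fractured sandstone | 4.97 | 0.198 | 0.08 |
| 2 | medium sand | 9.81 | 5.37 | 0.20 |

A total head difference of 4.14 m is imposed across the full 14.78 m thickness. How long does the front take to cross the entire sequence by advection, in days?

15.3

With flow normal to the layers, continuity requires the same specific discharge q through every layer.
Σ(b_i/K_i) = 4.97/0.198 + 9.81/5.37 = 26.93 d.
q = Δh / Σ(b_i/K_i) = 4.14 / 26.93 = 0.1537 m/day.
In each layer the seepage velocity is v_i = q/n_i, so the layer transit time is t_i = b_i·n_i / q:
  layer 1 (fractured sandstone): t_1 = 4.97 × 0.08 / 0.1537 = 2.586 d
  layer 2 (medium sand): t_2 = 9.81 × 0.20 / 0.1537 = 12.76 d
Total t = Σ t_i = 15.35 days.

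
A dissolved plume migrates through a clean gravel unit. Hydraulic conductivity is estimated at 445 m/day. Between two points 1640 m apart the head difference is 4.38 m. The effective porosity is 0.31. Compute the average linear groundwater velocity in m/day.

3.83

Hydraulic gradient i = Δh / L = 4.38 / 1640 = 0.002671.
Darcy flux q = K · i = 445.0 × 0.002671 = 1.188 m/day.
Seepage velocity v = q / n_e = 1.188 / 0.31 = 3.834 m/day.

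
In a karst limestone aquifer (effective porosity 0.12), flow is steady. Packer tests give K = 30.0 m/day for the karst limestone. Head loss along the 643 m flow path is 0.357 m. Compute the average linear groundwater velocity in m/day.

Hydraulic gradient i = Δh / L = 0.357 / 643 = 0.0005552.
Darcy flux q = K · i = 30.00 × 0.0005552 = 0.01666 m/day.
Seepage velocity v = q / n_e = 0.01666 / 0.12 = 0.1388 m/day.

0.139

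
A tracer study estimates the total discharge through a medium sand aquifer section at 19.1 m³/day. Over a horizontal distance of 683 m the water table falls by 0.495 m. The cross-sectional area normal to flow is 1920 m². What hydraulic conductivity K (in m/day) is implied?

13.7

Hydraulic gradient i = Δh / L = 0.495 / 683 = 0.0007247.
From Q = K·A·i, K = Q / (A·i) = 19.1 / (1920 × 0.0007247) = 13.73 m/day.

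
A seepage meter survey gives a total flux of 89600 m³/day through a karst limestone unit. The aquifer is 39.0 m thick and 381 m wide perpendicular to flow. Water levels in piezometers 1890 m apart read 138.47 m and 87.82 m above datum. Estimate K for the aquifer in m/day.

225

Cross-sectional area A = 381 × 39.0 = 14859 m².
Hydraulic gradient i = (138.47 − 87.82) / 1890 = 50.65 / 1890 = 0.02680.
From Q = K·A·i, K = Q / (A·i) = 89600 / (14859 × 0.02680) = 225.0 m/day.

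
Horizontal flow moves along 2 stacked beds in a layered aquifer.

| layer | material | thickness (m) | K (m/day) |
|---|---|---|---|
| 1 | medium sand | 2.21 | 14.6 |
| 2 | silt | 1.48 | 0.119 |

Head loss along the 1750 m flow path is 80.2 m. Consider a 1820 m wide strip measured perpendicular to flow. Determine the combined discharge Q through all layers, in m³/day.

2710

Flow is parallel to layering, so each bed carries its own Darcy discharge and the transmissivities add.
Σ(K_i·b_i) = 14.6×2.21 + 0.119×1.48 = 32.44 m²/day.
Hydraulic gradient i = Δh / L = 80.2 / 1750 = 0.04583.
Q = Σ(K_i·b_i) · W · i = 32.44 × 1820 × 0.04583 = 2706 m³/day.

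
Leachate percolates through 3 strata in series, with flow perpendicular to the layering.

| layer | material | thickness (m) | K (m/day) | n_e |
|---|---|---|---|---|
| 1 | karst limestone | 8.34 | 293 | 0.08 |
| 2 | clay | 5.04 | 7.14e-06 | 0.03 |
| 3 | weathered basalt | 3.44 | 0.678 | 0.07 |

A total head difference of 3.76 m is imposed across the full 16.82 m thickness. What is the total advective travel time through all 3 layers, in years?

544

With flow normal to the layers, continuity requires the same specific discharge q through every layer.
Σ(b_i/K_i) = 8.34/293 + 5.04/7.14e-06 + 3.44/0.678 = 7.059e+05 d.
q = Δh / Σ(b_i/K_i) = 3.76 / 7.059e+05 = 5.327e-06 m/day.
In each layer the seepage velocity is v_i = q/n_i, so the layer transit time is t_i = b_i·n_i / q:
  layer 1 (karst limestone): t_1 = 8.34 × 0.08 / 5.327e-06 = 1.253e+05 d
  layer 2 (clay): t_2 = 5.04 × 0.03 / 5.327e-06 = 28386 d
  layer 3 (weathered basalt): t_3 = 3.44 × 0.07 / 5.327e-06 = 45207 d
Total t = Σ t_i = 1.988e+05 days = 544.4 years.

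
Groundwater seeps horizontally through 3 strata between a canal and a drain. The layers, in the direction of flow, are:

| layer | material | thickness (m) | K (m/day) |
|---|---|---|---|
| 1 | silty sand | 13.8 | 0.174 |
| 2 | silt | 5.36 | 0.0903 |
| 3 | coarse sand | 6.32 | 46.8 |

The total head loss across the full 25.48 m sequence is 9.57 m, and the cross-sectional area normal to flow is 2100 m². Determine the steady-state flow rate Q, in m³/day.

145

Flow is perpendicular to layering, so the layers act in series and the equivalent K is the thickness-weighted harmonic mean.
Total thickness L = 13.8 + 5.36 + 6.32 = 25.48 m.
Σ(b_i/K_i) = 13.8/0.174 + 5.36/0.0903 + 6.32/46.8 = 138.8 d.
K_eq = L / Σ(b_i/K_i) = 25.48 / 138.8 = 0.1836 m/day.
Q = K_eq · A · (Δh/L) = 0.1836 × 2100 × (9.57/25.48) = 144.8 m³/day.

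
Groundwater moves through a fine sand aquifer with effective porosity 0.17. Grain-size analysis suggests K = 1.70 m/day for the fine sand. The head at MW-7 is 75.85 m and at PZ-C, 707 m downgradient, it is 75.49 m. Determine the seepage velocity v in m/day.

0.00509

Hydraulic gradient i = (75.85 − 75.49) / 707 = 0.36 / 707 = 0.0005092.
Darcy flux q = K · i = 1.700 × 0.0005092 = 0.0008656 m/day.
Seepage velocity v = q / n_e = 0.0008656 / 0.17 = 0.005092 m/day.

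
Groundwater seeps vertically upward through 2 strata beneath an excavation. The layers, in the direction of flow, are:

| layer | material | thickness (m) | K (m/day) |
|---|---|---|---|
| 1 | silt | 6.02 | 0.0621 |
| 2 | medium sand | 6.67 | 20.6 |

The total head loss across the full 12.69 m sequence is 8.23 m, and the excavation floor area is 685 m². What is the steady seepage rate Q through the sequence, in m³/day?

58.0

Flow is perpendicular to layering, so the layers act in series and the equivalent K is the thickness-weighted harmonic mean.
Total thickness L = 6.02 + 6.67 = 12.69 m.
Σ(b_i/K_i) = 6.02/0.0621 + 6.67/20.6 = 97.26 d.
K_eq = L / Σ(b_i/K_i) = 12.69 / 97.26 = 0.1305 m/day.
Q = K_eq · A · (Δh/L) = 0.1305 × 685 × (8.23/12.69) = 57.96 m³/day.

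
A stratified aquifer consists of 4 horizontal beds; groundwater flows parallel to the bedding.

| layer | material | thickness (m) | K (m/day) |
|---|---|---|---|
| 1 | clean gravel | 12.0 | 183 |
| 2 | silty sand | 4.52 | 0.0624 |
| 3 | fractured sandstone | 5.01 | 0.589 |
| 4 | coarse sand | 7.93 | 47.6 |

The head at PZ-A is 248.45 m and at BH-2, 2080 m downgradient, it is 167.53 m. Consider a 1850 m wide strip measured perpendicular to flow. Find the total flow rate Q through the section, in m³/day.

185000

Flow is parallel to layering, so each bed carries its own Darcy discharge and the transmissivities add.
Σ(K_i·b_i) = 183×12.0 + 0.0624×4.52 + 0.589×5.01 + 47.6×7.93 = 2577 m²/day.
Hydraulic gradient i = (248.45 − 167.53) / 2080 = 80.92 / 2080 = 0.03890.
Q = Σ(K_i·b_i) · W · i = 2577 × 1850 × 0.03890 = 1.855e+05 m³/day.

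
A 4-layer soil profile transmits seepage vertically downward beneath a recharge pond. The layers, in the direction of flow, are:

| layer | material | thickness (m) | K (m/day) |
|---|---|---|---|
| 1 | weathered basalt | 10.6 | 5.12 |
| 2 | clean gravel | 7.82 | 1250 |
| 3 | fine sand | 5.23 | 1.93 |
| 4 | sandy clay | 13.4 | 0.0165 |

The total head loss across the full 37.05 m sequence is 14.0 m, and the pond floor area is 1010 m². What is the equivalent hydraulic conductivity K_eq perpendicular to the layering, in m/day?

0.0454

Flow is perpendicular to layering, so the layers act in series and the equivalent K is the thickness-weighted harmonic mean.
Total thickness L = 10.6 + 7.82 + 5.23 + 13.4 = 37.05 m.
Σ(b_i/K_i) = 10.6/5.12 + 7.82/1250 + 5.23/1.93 + 13.4/0.0165 = 816.9 d.
K_eq = L / Σ(b_i/K_i) = 37.05 / 816.9 = 0.04535 m/day.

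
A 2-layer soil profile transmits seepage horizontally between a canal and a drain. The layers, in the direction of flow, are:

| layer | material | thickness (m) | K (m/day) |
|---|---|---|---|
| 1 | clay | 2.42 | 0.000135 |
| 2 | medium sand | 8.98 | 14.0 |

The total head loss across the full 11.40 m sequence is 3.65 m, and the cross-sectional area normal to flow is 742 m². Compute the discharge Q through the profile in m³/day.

Flow is perpendicular to layering, so the layers act in series and the equivalent K is the thickness-weighted harmonic mean.
Total thickness L = 2.42 + 8.98 = 11.40 m.
Σ(b_i/K_i) = 2.42/0.000135 + 8.98/14.0 = 17927 d.
K_eq = L / Σ(b_i/K_i) = 11.40 / 17927 = 0.0006359 m/day.
Q = K_eq · A · (Δh/L) = 0.0006359 × 742 × (3.65/11.40) = 0.1511 m³/day.

0.151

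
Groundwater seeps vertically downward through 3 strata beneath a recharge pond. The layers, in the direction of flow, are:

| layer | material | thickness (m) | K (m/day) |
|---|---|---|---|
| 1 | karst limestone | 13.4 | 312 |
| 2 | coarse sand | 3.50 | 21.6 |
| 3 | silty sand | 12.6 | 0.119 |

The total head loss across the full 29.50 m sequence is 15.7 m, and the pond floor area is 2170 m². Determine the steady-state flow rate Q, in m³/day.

321

Flow is perpendicular to layering, so the layers act in series and the equivalent K is the thickness-weighted harmonic mean.
Total thickness L = 13.4 + 3.50 + 12.6 = 29.50 m.
Σ(b_i/K_i) = 13.4/312 + 3.50/21.6 + 12.6/0.119 = 106.1 d.
K_eq = L / Σ(b_i/K_i) = 29.50 / 106.1 = 0.2781 m/day.
Q = K_eq · A · (Δh/L) = 0.2781 × 2170 × (15.7/29.50) = 321.1 m³/day.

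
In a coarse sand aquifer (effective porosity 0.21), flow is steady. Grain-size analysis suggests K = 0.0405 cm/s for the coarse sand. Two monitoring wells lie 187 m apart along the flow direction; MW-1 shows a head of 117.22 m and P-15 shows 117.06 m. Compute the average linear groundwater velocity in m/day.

0.143

Convert K: 0.0405 cm/s × 864 = 34.99 m/day.
Hydraulic gradient i = (117.22 − 117.06) / 187 = 0.16 / 187 = 0.0008556.
Darcy flux q = K · i = 34.99 × 0.0008556 = 0.02994 m/day.
Seepage velocity v = q / n_e = 0.02994 / 0.21 = 0.1426 m/day.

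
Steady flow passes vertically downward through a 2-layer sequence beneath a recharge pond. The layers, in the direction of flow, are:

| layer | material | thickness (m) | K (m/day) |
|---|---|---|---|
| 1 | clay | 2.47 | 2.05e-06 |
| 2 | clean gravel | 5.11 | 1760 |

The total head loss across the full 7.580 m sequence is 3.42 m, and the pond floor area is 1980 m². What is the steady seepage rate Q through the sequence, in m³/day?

Flow is perpendicular to layering, so the layers act in series and the equivalent K is the thickness-weighted harmonic mean.
Total thickness L = 2.47 + 5.11 = 7.580 m.
Σ(b_i/K_i) = 2.47/2.05e-06 + 5.11/1760 = 1.205e+06 d.
K_eq = L / Σ(b_i/K_i) = 7.580 / 1.205e+06 = 6.291e-06 m/day.
Q = K_eq · A · (Δh/L) = 6.291e-06 × 1980 × (3.42/7.580) = 0.005620 m³/day.

0.00562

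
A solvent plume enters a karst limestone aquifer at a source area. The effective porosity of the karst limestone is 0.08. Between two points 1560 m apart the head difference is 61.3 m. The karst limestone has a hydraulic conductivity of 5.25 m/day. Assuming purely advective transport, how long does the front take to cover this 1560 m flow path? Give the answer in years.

Hydraulic gradient i = Δh / L = 61.3 / 1560 = 0.03929.
Darcy flux q = K · i = 5.250 × 0.03929 = 0.2063 m/day.
Seepage velocity v = q / n_e = 0.2063 / 0.08 = 2.579 m/day.
Travel time t = L / v = 1560 / 2.579 = 604.9 days = 1.656 years.

1.66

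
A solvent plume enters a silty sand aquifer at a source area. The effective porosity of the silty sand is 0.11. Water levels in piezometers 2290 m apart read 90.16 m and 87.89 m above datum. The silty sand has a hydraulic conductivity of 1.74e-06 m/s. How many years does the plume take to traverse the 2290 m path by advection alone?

4630

Convert K: 1.74e-06 m/s × 86400 = 0.1503 m/day.
Hydraulic gradient i = (90.16 − 87.89) / 2290 = 2.27 / 2290 = 0.0009913.
Darcy flux q = K · i = 0.1503 × 0.0009913 = 0.0001490 m/day.
Seepage velocity v = q / n_e = 0.0001490 / 0.11 = 0.001355 m/day.
Travel time t = L / v = 2290 / 0.001355 = 1.690e+06 days = 4628 years.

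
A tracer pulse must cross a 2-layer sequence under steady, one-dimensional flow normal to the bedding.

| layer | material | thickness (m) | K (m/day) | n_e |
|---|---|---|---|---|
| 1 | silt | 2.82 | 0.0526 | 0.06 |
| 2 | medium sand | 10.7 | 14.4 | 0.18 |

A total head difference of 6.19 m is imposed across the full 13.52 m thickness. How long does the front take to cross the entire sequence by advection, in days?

18.4

With flow normal to the layers, continuity requires the same specific discharge q through every layer.
Σ(b_i/K_i) = 2.82/0.0526 + 10.7/14.4 = 54.36 d.
q = Δh / Σ(b_i/K_i) = 6.19 / 54.36 = 0.1139 m/day.
In each layer the seepage velocity is v_i = q/n_i, so the layer transit time is t_i = b_i·n_i / q:
  layer 1 (silt): t_1 = 2.82 × 0.06 / 0.1139 = 1.486 d
  layer 2 (medium sand): t_2 = 10.7 × 0.18 / 0.1139 = 16.91 d
Total t = Σ t_i = 18.40 days.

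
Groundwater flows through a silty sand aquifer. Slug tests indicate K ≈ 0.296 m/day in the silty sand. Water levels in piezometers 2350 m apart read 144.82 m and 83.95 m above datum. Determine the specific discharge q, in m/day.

0.00767

Hydraulic gradient i = (144.82 − 83.95) / 2350 = 60.87 / 2350 = 0.02590.
Specific discharge q = K · i = 0.2960 × 0.02590 = 0.007667 m/day.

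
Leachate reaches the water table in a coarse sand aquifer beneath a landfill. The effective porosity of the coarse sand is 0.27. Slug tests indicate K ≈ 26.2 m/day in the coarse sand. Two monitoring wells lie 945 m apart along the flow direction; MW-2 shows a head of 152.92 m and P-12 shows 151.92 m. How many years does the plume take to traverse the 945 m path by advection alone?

Hydraulic gradient i = (152.92 − 151.92) / 945 = 1 / 945 = 0.001058.
Darcy flux q = K · i = 26.20 × 0.001058 = 0.02772 m/day.
Seepage velocity v = q / n_e = 0.02772 / 0.27 = 0.1027 m/day.
Travel time t = L / v = 945 / 0.1027 = 9203 days = 25.20 years.

25.2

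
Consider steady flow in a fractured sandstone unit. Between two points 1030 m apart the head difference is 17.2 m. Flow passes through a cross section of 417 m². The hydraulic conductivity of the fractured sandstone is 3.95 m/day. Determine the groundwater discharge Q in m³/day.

27.5

Hydraulic gradient i = Δh / L = 17.2 / 1030 = 0.01670.
Darcy's law: Q = K · A · i = 3.950 × 417.0 × 0.01670 = 27.51 m³/day.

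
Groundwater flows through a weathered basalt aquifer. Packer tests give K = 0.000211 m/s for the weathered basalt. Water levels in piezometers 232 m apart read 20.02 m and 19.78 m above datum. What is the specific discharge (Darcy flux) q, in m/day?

0.0189

Convert K: 0.000211 m/s × 86400 = 18.23 m/day.
Hydraulic gradient i = (20.02 − 19.78) / 232 = 0.24 / 232 = 0.001034.
Specific discharge q = K · i = 18.23 × 0.001034 = 0.01886 m/day.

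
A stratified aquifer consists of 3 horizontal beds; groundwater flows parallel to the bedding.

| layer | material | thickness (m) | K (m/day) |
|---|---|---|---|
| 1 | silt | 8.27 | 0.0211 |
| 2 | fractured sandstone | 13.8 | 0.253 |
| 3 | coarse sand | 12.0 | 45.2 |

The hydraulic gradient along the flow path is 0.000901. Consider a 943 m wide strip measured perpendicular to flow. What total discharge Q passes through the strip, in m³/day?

464

Flow is parallel to layering, so each bed carries its own Darcy discharge and the transmissivities add.
Σ(K_i·b_i) = 0.0211×8.27 + 0.253×13.8 + 45.2×12.0 = 546.1 m²/day.
Hydraulic gradient i = 0.000901.
Q = Σ(K_i·b_i) · W · i = 546.1 × 943 × 0.0009010 = 464.0 m³/day.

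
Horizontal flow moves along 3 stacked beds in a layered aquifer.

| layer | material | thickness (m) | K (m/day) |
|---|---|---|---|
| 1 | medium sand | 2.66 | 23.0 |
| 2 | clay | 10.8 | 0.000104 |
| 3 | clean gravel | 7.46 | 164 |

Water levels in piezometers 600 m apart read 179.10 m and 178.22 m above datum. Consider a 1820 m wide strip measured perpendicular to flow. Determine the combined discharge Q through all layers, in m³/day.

Flow is parallel to layering, so each bed carries its own Darcy discharge and the transmissivities add.
Σ(K_i·b_i) = 23.0×2.66 + 0.000104×10.8 + 164×7.46 = 1285 m²/day.
Hydraulic gradient i = (179.10 − 178.22) / 600 = 0.88 / 600 = 0.001467.
Q = Σ(K_i·b_i) · W · i = 1285 × 1820 × 0.001467 = 3429 m³/day.

3430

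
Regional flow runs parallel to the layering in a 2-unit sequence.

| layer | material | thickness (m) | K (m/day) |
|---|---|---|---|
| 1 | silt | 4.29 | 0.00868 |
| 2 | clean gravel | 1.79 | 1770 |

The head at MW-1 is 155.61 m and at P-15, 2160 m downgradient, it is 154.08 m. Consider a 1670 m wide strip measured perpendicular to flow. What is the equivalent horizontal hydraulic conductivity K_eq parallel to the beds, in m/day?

Flow is parallel to layering, so each bed carries its own Darcy discharge and the transmissivities add.
Σ(K_i·b_i) = 0.00868×4.29 + 1770×1.79 = 3168 m²/day.
Total thickness b = 6.080 m, so K_eq = Σ(K_i·b_i)/b = 521.1 m/day.

521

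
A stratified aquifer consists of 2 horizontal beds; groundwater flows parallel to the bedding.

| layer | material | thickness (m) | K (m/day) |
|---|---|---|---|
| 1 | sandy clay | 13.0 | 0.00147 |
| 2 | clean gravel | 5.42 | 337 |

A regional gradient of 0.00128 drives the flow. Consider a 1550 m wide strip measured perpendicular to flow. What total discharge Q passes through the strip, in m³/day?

Flow is parallel to layering, so each bed carries its own Darcy discharge and the transmissivities add.
Σ(K_i·b_i) = 0.00147×13.0 + 337×5.42 = 1827 m²/day.
Hydraulic gradient i = 0.00128.
Q = Σ(K_i·b_i) · W · i = 1827 × 1550 × 0.001280 = 3624 m³/day.

3620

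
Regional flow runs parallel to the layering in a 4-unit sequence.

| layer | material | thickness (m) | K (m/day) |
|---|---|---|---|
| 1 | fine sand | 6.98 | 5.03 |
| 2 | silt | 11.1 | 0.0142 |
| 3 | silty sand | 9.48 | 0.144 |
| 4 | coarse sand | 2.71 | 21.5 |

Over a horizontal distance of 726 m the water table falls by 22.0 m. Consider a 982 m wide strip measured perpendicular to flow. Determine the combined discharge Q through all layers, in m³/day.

Flow is parallel to layering, so each bed carries its own Darcy discharge and the transmissivities add.
Σ(K_i·b_i) = 5.03×6.98 + 0.0142×11.1 + 0.144×9.48 + 21.5×2.71 = 94.90 m²/day.
Hydraulic gradient i = Δh / L = 22.0 / 726 = 0.03030.
Q = Σ(K_i·b_i) · W · i = 94.90 × 982 × 0.03030 = 2824 m³/day.

2820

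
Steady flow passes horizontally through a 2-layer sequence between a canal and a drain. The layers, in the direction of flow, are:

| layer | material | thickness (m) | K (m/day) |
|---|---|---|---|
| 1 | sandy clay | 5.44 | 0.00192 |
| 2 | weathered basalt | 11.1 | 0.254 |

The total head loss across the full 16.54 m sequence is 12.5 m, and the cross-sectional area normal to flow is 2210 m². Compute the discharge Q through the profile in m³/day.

9.60

Flow is perpendicular to layering, so the layers act in series and the equivalent K is the thickness-weighted harmonic mean.
Total thickness L = 5.44 + 11.1 = 16.54 m.
Σ(b_i/K_i) = 5.44/0.00192 + 11.1/0.254 = 2877 d.
K_eq = L / Σ(b_i/K_i) = 16.54 / 2877 = 0.005749 m/day.
Q = K_eq · A · (Δh/L) = 0.005749 × 2210 × (12.5/16.54) = 9.602 m³/day.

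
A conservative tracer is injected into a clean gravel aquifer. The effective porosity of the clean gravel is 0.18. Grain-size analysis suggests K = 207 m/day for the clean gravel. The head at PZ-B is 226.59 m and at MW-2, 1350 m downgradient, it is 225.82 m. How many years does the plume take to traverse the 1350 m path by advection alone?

Hydraulic gradient i = (226.59 − 225.82) / 1350 = 0.77 / 1350 = 0.0005704.
Darcy flux q = K · i = 207.0 × 0.0005704 = 0.1181 m/day.
Seepage velocity v = q / n_e = 0.1181 / 0.18 = 0.6559 m/day.
Travel time t = L / v = 1350 / 0.6559 = 2058 days = 5.635 years.

5.63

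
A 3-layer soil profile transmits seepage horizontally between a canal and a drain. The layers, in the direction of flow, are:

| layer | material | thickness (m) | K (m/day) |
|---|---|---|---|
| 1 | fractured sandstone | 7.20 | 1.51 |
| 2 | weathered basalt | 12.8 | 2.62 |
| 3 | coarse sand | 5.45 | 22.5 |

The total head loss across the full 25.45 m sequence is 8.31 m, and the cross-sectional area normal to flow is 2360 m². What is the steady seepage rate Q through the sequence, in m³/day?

1980

Flow is perpendicular to layering, so the layers act in series and the equivalent K is the thickness-weighted harmonic mean.
Total thickness L = 7.20 + 12.8 + 5.45 = 25.45 m.
Σ(b_i/K_i) = 7.20/1.51 + 12.8/2.62 + 5.45/22.5 = 9.896 d.
K_eq = L / Σ(b_i/K_i) = 25.45 / 9.896 = 2.572 m/day.
Q = K_eq · A · (Δh/L) = 2.572 × 2360 × (8.31/25.45) = 1982 m³/day.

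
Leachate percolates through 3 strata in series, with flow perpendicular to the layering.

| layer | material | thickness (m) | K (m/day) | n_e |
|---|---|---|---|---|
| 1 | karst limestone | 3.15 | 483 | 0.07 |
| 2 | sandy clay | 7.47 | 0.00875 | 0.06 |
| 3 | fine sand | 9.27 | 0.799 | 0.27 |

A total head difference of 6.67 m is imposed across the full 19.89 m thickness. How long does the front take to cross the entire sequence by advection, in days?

411

With flow normal to the layers, continuity requires the same specific discharge q through every layer.
Σ(b_i/K_i) = 3.15/483 + 7.47/0.00875 + 9.27/0.799 = 865.3 d.
q = Δh / Σ(b_i/K_i) = 6.67 / 865.3 = 0.007708 m/day.
In each layer the seepage velocity is v_i = q/n_i, so the layer transit time is t_i = b_i·n_i / q:
  layer 1 (karst limestone): t_1 = 3.15 × 0.07 / 0.007708 = 28.61 d
  layer 2 (sandy clay): t_2 = 7.47 × 0.06 / 0.007708 = 58.15 d
  layer 3 (fine sand): t_3 = 9.27 × 0.27 / 0.007708 = 324.7 d
Total t = Σ t_i = 411.5 days.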